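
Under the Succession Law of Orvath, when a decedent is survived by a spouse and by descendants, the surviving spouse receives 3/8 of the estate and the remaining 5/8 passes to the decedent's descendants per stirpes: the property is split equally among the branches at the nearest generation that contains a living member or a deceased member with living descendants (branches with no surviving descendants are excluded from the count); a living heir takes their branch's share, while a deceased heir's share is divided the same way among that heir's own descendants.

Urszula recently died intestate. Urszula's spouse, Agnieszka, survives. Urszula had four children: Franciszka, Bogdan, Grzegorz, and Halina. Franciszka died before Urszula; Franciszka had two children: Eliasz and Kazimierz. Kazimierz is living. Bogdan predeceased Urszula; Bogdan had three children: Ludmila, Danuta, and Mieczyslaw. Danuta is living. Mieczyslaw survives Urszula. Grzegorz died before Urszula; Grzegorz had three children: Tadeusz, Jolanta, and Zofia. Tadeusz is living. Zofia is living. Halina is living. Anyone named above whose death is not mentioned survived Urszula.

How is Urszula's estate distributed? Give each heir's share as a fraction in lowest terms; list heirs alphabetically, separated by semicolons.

Agnieszka, as surviving spouse, takes 3/8.
The remaining 5/8 passes to Urszula's descendants per stirpes.
The 5/8 is divided into 4 equal shares of 5/32 among Franciszka, Bogdan, Grzegorz, Halina.
Franciszka predeceased; the 5/32 allotted to Franciszka's branch passes to Franciszka's issue by representation.
The 5/32 is divided into 2 equal shares of 5/64 among Eliasz, Kazimierz.
Eliasz is living and takes 5/64.
Kazimierz is living and takes 5/64.
Bogdan predeceased; the 5/32 allotted to Bogdan's branch passes to Bogdan's issue by representation.
The 5/32 is divided into 3 equal shares of 5/96 among Ludmila, Danuta, Mieczyslaw.
Ludmila is living and takes 5/96.
Danuta is living and takes 5/96.
Mieczyslaw is living and takes 5/96.
Grzegorz predeceased; the 5/32 allotted to Grzegorz's branch passes to Grzegorz's issue by representation.
The 5/32 is divided into 3 equal shares of 5/96 among Tadeusz, Jolanta, Zofia.
Tadeusz is living and takes 5/96.
Jolanta is living and takes 5/96.
Zofia is living and takes 5/96.
Halina is living and takes 5/32.

Agnieszka 3/8; Danuta 5/96; Eliasz 5/64; Halina 5/32; Jolanta 5/96; Kazimierz 5/64; Ludmila 5/96; Mieczyslaw 5/96; Tadeusz 5/96; Zofia 5/96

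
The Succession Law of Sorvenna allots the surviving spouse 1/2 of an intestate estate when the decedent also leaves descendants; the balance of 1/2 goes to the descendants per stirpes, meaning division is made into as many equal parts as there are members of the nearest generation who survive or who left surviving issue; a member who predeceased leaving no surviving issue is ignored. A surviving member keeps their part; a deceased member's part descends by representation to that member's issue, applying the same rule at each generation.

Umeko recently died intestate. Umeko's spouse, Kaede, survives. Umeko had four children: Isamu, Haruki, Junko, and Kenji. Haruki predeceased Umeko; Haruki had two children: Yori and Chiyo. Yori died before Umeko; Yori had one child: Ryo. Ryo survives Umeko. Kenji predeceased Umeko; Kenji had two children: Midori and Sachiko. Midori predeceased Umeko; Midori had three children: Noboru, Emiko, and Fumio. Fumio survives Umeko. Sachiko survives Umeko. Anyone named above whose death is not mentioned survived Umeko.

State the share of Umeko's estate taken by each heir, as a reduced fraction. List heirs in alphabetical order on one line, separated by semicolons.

Chiyo 1/16; Emiko 1/48; Fumio 1/48; Isamu 1/8; Junko 1/8; Kaede 1/2; Noboru 1/48; Ryo 1/16; Sachiko 1/16

Kaede, as surviving spouse, takes 1/2.
The remaining 1/2 passes to Umeko's descendants per stirpes.
The 1/2 is divided into 4 equal shares of 1/8 among Isamu, Haruki, Junko, Kenji.
Isamu is living and takes 1/8.
Haruki predeceased; the 1/8 allotted to Haruki's branch passes to Haruki's issue by representation.
The 1/8 is divided into 2 equal shares of 1/16 among Yori, Chiyo.
Yori predeceased; the 1/16 allotted to Yori's branch passes to Yori's issue by representation.
Ryo is the sole taker at this level and receives the full 1/16.
Chiyo is living and takes 1/16.
Junko is living and takes 1/8.
Kenji predeceased; the 1/8 allotted to Kenji's branch passes to Kenji's issue by representation.
The 1/8 is divided into 2 equal shares of 1/16 among Midori, Sachiko.
Midori predeceased; the 1/16 allotted to Midori's branch passes to Midori's issue by representation.
The 1/16 is divided into 3 equal shares of 1/48 among Noboru, Emiko, Fumio.
Noboru is living and takes 1/48.
Emiko is living and takes 1/48.
Fumio is living and takes 1/48.
Sachiko is living and takes 1/16.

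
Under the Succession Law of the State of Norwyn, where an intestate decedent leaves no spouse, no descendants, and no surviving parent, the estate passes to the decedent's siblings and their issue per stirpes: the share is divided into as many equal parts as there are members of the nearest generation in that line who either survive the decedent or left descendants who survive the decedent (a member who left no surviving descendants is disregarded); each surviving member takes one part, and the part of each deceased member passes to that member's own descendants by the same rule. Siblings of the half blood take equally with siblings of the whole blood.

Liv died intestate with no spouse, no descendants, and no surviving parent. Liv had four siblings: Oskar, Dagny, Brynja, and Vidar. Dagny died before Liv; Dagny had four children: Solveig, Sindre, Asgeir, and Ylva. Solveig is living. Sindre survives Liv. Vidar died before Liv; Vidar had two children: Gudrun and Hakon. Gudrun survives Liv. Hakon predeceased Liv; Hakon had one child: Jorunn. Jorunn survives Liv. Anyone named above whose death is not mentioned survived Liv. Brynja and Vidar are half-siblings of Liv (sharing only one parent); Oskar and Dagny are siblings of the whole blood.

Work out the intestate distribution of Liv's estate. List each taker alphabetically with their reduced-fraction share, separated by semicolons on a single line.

No spouse, descendants, or parent survives, so the estate passes to Liv's siblings per stirpes.
Half-blood and whole-blood siblings take equally under the stated rule.
The estate is divided into 4 equal shares of 1/4 among Oskar, Dagny, Brynja, Vidar.
Oskar is living and takes 1/4.
Dagny predeceased; the 1/4 allotted to Dagny's branch passes to Dagny's issue by representation.
The 1/4 is divided into 4 equal shares of 1/16 among Solveig, Sindre, Asgeir, Ylva.
Solveig is living and takes 1/16.
Sindre is living and takes 1/16.
Asgeir is living and takes 1/16.
Ylva is living and takes 1/16.
Brynja is living and takes 1/4.
Vidar predeceased; the 1/4 allotted to Vidar's branch passes to Vidar's issue by representation.
The 1/4 is divided into 2 equal shares of 1/8 among Gudrun, Hakon.
Gudrun is living and takes 1/8.
Hakon predeceased; the 1/8 allotted to Hakon's branch passes to Hakon's issue by representation.
Jorunn is the sole taker at this level and receives the full 1/8.

Asgeir 1/16; Brynja 1/4; Gudrun 1/8; Jorunn 1/8; Oskar 1/4; Sindre 1/16; Solveig 1/16; Ylva 1/16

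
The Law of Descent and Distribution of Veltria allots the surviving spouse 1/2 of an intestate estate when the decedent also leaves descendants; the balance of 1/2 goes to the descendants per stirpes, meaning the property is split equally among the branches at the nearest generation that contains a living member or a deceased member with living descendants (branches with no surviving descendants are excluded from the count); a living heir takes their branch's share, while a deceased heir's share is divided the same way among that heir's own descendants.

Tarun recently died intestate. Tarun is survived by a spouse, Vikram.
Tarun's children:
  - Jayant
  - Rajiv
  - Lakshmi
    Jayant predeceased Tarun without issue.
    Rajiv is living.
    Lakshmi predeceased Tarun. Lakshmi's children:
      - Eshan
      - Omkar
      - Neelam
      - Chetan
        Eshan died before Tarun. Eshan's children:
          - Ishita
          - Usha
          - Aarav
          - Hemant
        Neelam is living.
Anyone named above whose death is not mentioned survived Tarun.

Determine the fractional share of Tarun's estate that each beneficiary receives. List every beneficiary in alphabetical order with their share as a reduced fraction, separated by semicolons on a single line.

Aarav 1/64; Chetan 1/16; Hemant 1/64; Ishita 1/64; Neelam 1/16; Omkar 1/16; Rajiv 1/4; Usha 1/64; Vikram 1/2

Vikram, as surviving spouse, takes 1/2.
The remaining 1/2 passes to Tarun's descendants per stirpes.
Jayant left no surviving issue, so that branch lapses and is disregarded.
The 1/2 is divided into 2 equal shares of 1/4 among Rajiv, Lakshmi.
Rajiv is living and takes 1/4.
Lakshmi predeceased; the 1/4 allotted to Lakshmi's branch passes to Lakshmi's issue by representation.
The 1/4 is divided into 4 equal shares of 1/16 among Eshan, Omkar, Neelam, Chetan.
Eshan predeceased; the 1/16 allotted to Eshan's branch passes to Eshan's issue by representation.
The 1/16 is divided into 4 equal shares of 1/64 among Ishita, Usha, Aarav, Hemant.
Ishita is living and takes 1/64.
Usha is living and takes 1/64.
Aarav is living and takes 1/64.
Hemant is living and takes 1/64.
Omkar is living and takes 1/16.
Neelam is living and takes 1/16.
Chetan is living and takes 1/16.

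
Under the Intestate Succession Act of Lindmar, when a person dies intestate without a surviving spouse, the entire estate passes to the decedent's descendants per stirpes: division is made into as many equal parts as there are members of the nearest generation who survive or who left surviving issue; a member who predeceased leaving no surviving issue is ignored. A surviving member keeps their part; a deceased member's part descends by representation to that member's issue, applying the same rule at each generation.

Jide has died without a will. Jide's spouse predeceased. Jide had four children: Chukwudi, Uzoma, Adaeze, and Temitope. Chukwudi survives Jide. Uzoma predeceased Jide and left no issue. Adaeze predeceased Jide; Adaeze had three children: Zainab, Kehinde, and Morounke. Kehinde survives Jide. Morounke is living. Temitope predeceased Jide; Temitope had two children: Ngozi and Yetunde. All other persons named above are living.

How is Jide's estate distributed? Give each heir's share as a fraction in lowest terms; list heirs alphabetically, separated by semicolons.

There is no surviving spouse, so the entire estate passes to Jide's descendants per stirpes.
Uzoma left no surviving issue, so that branch lapses and is disregarded.
The estate is divided into 3 equal shares of 1/3 among Chukwudi, Adaeze, Temitope.
Chukwudi is living and takes 1/3.
Adaeze predeceased; the 1/3 allotted to Adaeze's branch passes to Adaeze's issue by representation.
The 1/3 is divided into 3 equal shares of 1/9 among Zainab, Kehinde, Morounke.
Zainab is living and takes 1/9.
Kehinde is living and takes 1/9.
Morounke is living and takes 1/9.
Temitope predeceased; the 1/3 allotted to Temitope's branch passes to Temitope's issue by representation.
The 1/3 is divided into 2 equal shares of 1/6 among Ngozi, Yetunde.
Ngozi is living and takes 1/6.
Yetunde is living and takes 1/6.

Chukwudi 1/3; Kehinde 1/9; Morounke 1/9; Ngozi 1/6; Yetunde 1/6; Zainab 1/9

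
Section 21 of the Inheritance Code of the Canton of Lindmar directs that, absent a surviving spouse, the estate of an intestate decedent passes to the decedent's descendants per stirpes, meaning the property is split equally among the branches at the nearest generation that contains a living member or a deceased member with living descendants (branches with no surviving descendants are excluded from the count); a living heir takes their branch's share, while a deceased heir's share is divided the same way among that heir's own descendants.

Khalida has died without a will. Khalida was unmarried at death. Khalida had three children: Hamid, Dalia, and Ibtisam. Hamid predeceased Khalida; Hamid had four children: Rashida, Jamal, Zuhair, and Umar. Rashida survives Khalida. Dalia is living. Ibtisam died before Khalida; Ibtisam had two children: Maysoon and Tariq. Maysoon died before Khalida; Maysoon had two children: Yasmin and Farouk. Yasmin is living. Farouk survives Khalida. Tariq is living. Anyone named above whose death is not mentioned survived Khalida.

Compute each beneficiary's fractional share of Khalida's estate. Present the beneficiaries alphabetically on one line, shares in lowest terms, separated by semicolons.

There is no surviving spouse, so the entire estate passes to Khalida's descendants per stirpes.
The estate is divided into 3 equal shares of 1/3 among Hamid, Dalia, Ibtisam.
Hamid predeceased; the 1/3 allotted to Hamid's branch passes to Hamid's issue by representation.
The 1/3 is divided into 4 equal shares of 1/12 among Rashida, Jamal, Zuhair, Umar.
Rashida is living and takes 1/12.
Jamal is living and takes 1/12.
Zuhair is living and takes 1/12.
Umar is living and takes 1/12.
Dalia is living and takes 1/3.
Ibtisam predeceased; the 1/3 allotted to Ibtisam's branch passes to Ibtisam's issue by representation.
The 1/3 is divided into 2 equal shares of 1/6 among Maysoon, Tariq.
Maysoon predeceased; the 1/6 allotted to Maysoon's branch passes to Maysoon's issue by representation.
The 1/6 is divided into 2 equal shares of 1/12 among Yasmin, Farouk.
Yasmin is living and takes 1/12.
Farouk is living and takes 1/12.
Tariq is living and takes 1/6.

Dalia 1/3; Farouk 1/12; Jamal 1/12; Rashida 1/12; Tariq 1/6; Umar 1/12; Yasmin 1/12; Zuhair 1/12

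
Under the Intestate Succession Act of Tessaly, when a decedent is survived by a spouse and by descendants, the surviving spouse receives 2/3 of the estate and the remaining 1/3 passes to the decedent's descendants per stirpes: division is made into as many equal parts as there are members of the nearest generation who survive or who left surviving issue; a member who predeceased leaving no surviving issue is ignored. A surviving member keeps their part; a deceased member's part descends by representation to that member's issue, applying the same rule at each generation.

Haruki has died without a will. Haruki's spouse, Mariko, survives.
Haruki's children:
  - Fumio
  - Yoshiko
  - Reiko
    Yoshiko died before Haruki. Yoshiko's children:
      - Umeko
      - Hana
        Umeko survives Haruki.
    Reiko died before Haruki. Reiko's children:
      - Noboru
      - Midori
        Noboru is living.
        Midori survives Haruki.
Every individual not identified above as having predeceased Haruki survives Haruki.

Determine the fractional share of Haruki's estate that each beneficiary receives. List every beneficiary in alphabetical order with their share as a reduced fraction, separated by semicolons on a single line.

Fumio 1/9; Hana 1/18; Mariko 2/3; Midori 1/18; Noboru 1/18; Umeko 1/18

Mariko, as surviving spouse, takes 2/3.
The remaining 1/3 passes to Haruki's descendants per stirpes.
The 1/3 is divided into 3 equal shares of 1/9 among Fumio, Yoshiko, Reiko.
Fumio is living and takes 1/9.
Yoshiko predeceased; the 1/9 allotted to Yoshiko's branch passes to Yoshiko's issue by representation.
The 1/9 is divided into 2 equal shares of 1/18 among Umeko, Hana.
Umeko is living and takes 1/18.
Hana is living and takes 1/18.
Reiko predeceased; the 1/9 allotted to Reiko's branch passes to Reiko's issue by representation.
The 1/9 is divided into 2 equal shares of 1/18 among Noboru, Midori.
Noboru is living and takes 1/18.
Midori is living and takes 1/18.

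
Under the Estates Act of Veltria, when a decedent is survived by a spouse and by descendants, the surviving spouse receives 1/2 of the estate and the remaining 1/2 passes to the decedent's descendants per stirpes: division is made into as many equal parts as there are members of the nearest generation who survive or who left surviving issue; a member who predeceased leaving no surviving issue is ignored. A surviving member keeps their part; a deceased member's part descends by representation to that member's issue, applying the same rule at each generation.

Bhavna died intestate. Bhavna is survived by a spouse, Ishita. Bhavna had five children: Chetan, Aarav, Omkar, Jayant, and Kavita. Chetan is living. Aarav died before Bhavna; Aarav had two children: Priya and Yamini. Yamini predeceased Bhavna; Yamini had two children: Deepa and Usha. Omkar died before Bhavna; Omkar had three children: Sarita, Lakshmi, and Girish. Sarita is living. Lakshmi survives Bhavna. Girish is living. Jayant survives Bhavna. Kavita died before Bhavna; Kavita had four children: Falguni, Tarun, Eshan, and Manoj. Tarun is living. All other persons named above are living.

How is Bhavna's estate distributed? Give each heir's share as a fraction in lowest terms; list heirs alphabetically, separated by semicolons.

Ishita, as surviving spouse, takes 1/2.
The remaining 1/2 passes to Bhavna's descendants per stirpes.
The 1/2 is divided into 5 equal shares of 1/10 among Chetan, Aarav, Omkar, Jayant, Kavita.
Chetan is living and takes 1/10.
Aarav predeceased; the 1/10 allotted to Aarav's branch passes to Aarav's issue by representation.
The 1/10 is divided into 2 equal shares of 1/20 among Priya, Yamini.
Priya is living and takes 1/20.
Yamini predeceased; the 1/20 allotted to Yamini's branch passes to Yamini's issue by representation.
The 1/20 is divided into 2 equal shares of 1/40 among Deepa, Usha.
Deepa is living and takes 1/40.
Usha is living and takes 1/40.
Omkar predeceased; the 1/10 allotted to Omkar's branch passes to Omkar's issue by representation.
The 1/10 is divided into 3 equal shares of 1/30 among Sarita, Lakshmi, Girish.
Sarita is living and takes 1/30.
Lakshmi is living and takes 1/30.
Girish is living and takes 1/30.
Jayant is living and takes 1/10.
Kavita predeceased; the 1/10 allotted to Kavita's branch passes to Kavita's issue by representation.
The 1/10 is divided into 4 equal shares of 1/40 among Falguni, Tarun, Eshan, Manoj.
Falguni is living and takes 1/40.
Tarun is living and takes 1/40.
Eshan is living and takes 1/40.
Manoj is living and takes 1/40.

Chetan 1/10; Deepa 1/40; Eshan 1/40; Falguni 1/40; Girish 1/30; Ishita 1/2; Jayant 1/10; Lakshmi 1/30; Manoj 1/40; Priya 1/20; Sarita 1/30; Tarun 1/40; Usha 1/40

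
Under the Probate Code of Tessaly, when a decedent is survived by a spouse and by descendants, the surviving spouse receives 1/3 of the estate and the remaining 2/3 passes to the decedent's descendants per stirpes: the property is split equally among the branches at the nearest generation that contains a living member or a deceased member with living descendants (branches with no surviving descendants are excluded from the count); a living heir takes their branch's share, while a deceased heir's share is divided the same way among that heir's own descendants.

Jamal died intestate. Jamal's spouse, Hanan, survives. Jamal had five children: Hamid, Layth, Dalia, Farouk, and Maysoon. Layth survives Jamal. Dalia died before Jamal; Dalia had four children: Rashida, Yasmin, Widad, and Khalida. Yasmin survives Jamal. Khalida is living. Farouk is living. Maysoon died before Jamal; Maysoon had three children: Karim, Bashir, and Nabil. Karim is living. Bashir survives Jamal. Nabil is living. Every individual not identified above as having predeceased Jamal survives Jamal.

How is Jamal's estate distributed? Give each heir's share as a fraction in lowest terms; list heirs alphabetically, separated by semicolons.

Hanan, as surviving spouse, takes 1/3.
The remaining 2/3 passes to Jamal's descendants per stirpes.
The 2/3 is divided into 5 equal shares of 2/15 among Hamid, Layth, Dalia, Farouk, Maysoon.
Hamid is living and takes 2/15.
Layth is living and takes 2/15.
Dalia predeceased; the 2/15 allotted to Dalia's branch passes to Dalia's issue by representation.
The 2/15 is divided into 4 equal shares of 1/30 among Rashida, Yasmin, Widad, Khalida.
Rashida is living and takes 1/30.
Yasmin is living and takes 1/30.
Widad is living and takes 1/30.
Khalida is living and takes 1/30.
Farouk is living and takes 2/15.
Maysoon predeceased; the 2/15 allotted to Maysoon's branch passes to Maysoon's issue by representation.
The 2/15 is divided into 3 equal shares of 2/45 among Karim, Bashir, Nabil.
Karim is living and takes 2/45.
Bashir is living and takes 2/45.
Nabil is living and takes 2/45.

Bashir 2/45; Farouk 2/15; Hamid 2/15; Hanan 1/3; Karim 2/45; Khalida 1/30; Layth 2/15; Nabil 2/45; Rashida 1/30; Widad 1/30; Yasmin 1/30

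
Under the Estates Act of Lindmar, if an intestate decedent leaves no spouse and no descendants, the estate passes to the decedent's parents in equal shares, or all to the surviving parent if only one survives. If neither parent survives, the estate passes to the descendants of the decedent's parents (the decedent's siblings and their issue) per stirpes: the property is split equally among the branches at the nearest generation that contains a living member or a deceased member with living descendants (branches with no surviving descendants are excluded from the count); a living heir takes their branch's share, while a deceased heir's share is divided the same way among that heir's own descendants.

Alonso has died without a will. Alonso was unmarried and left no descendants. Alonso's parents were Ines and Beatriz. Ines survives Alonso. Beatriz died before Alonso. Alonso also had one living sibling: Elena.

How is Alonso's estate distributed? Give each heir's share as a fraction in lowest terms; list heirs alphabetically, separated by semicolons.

Ines 1

Only one parent, Ines, survives, so Ines takes the entire estate. The siblings take nothing because a surviving parent has priority.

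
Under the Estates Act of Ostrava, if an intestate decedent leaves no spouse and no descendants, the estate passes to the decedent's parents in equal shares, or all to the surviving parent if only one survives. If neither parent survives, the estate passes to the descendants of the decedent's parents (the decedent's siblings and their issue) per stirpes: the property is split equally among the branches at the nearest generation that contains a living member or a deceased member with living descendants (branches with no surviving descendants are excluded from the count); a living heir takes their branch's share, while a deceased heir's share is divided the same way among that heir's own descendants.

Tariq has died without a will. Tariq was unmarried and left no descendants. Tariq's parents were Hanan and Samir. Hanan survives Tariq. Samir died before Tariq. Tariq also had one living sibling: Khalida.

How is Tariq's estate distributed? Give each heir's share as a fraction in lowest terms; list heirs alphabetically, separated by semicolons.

Hanan 1

Only one parent, Hanan, survives, so Hanan takes the entire estate. The siblings take nothing because a surviving parent has priority.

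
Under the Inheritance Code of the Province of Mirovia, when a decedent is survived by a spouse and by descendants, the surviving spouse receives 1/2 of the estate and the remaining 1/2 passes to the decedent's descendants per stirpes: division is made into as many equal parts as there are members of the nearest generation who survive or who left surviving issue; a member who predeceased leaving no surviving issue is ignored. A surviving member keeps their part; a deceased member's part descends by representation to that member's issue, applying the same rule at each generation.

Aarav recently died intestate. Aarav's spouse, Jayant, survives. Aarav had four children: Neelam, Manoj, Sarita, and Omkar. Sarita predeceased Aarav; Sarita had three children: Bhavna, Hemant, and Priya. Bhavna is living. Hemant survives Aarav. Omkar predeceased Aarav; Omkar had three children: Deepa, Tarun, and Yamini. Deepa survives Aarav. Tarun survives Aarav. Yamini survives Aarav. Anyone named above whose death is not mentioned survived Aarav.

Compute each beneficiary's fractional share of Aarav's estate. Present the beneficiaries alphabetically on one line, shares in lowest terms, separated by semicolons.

Jayant, as surviving spouse, takes 1/2.
The remaining 1/2 passes to Aarav's descendants per stirpes.
The 1/2 is divided into 4 equal shares of 1/8 among Neelam, Manoj, Sarita, Omkar.
Neelam is living and takes 1/8.
Manoj is living and takes 1/8.
Sarita predeceased; the 1/8 allotted to Sarita's branch passes to Sarita's issue by representation.
The 1/8 is divided into 3 equal shares of 1/24 among Bhavna, Hemant, Priya.
Bhavna is living and takes 1/24.
Hemant is living and takes 1/24.
Priya is living and takes 1/24.
Omkar predeceased; the 1/8 allotted to Omkar's branch passes to Omkar's issue by representation.
The 1/8 is divided into 3 equal shares of 1/24 among Deepa, Tarun, Yamini.
Deepa is living and takes 1/24.
Tarun is living and takes 1/24.
Yamini is living and takes 1/24.

Bhavna 1/24; Deepa 1/24; Hemant 1/24; Jayant 1/2; Manoj 1/8; Neelam 1/8; Priya 1/24; Tarun 1/24; Yamini 1/24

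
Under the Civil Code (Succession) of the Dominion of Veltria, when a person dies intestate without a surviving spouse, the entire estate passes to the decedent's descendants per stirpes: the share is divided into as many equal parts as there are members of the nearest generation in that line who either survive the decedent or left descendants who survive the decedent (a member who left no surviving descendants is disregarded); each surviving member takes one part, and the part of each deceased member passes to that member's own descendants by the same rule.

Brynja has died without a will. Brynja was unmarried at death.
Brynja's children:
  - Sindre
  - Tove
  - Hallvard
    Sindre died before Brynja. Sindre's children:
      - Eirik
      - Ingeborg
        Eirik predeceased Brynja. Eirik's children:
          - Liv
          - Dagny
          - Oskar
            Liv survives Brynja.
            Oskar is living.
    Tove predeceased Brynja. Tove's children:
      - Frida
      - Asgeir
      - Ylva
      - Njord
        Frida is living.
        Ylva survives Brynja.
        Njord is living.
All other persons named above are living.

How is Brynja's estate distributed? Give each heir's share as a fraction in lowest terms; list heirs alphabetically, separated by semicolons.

There is no surviving spouse, so the entire estate passes to Brynja's descendants per stirpes.
The estate is divided into 3 equal shares of 1/3 among Sindre, Tove, Hallvard.
Sindre predeceased; the 1/3 allotted to Sindre's branch passes to Sindre's issue by representation.
The 1/3 is divided into 2 equal shares of 1/6 among Eirik, Ingeborg.
Eirik predeceased; the 1/6 allotted to Eirik's branch passes to Eirik's issue by representation.
The 1/6 is divided into 3 equal shares of 1/18 among Liv, Dagny, Oskar.
Liv is living and takes 1/18.
Dagny is living and takes 1/18.
Oskar is living and takes 1/18.
Ingeborg is living and takes 1/6.
Tove predeceased; the 1/3 allotted to Tove's branch passes to Tove's issue by representation.
The 1/3 is divided into 4 equal shares of 1/12 among Frida, Asgeir, Ylva, Njord.
Frida is living and takes 1/12.
Asgeir is living and takes 1/12.
Ylva is living and takes 1/12.
Njord is living and takes 1/12.
Hallvard is living and takes 1/3.

Asgeir 1/12; Dagny 1/18; Frida 1/12; Hallvard 1/3; Ingeborg 1/6; Liv 1/18; Njord 1/12; Oskar 1/18; Ylva 1/12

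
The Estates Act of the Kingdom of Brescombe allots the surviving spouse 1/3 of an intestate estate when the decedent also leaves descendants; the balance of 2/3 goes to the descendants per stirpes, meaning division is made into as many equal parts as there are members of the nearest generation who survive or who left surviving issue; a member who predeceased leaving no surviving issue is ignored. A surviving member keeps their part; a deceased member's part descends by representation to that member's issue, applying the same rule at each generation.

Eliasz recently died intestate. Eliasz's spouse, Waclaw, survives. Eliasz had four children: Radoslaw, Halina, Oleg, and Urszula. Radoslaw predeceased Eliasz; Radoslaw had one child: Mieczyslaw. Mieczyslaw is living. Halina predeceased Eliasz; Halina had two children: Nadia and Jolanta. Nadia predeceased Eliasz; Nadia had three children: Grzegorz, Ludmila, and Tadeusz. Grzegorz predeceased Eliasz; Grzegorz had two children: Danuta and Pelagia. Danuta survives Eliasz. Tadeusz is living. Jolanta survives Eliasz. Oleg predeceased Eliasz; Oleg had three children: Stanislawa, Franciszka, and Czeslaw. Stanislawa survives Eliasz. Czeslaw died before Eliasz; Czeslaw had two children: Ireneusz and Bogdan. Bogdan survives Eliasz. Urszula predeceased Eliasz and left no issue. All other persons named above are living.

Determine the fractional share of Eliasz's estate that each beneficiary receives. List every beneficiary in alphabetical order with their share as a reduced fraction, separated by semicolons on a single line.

Waclaw, as surviving spouse, takes 1/3.
The remaining 2/3 passes to Eliasz's descendants per stirpes.
Urszula left no surviving issue, so that branch lapses and is disregarded.
The 2/3 is divided into 3 equal shares of 2/9 among Radoslaw, Halina, Oleg.
Radoslaw predeceased; the 2/9 allotted to Radoslaw's branch passes to Radoslaw's issue by representation.
Mieczyslaw is the sole taker at this level and receives the full 2/9.
Halina predeceased; the 2/9 allotted to Halina's branch passes to Halina's issue by representation.
The 2/9 is divided into 2 equal shares of 1/9 among Nadia, Jolanta.
Nadia predeceased; the 1/9 allotted to Nadia's branch passes to Nadia's issue by representation.
The 1/9 is divided into 3 equal shares of 1/27 among Grzegorz, Ludmila, Tadeusz.
Grzegorz predeceased; the 1/27 allotted to Grzegorz's branch passes to Grzegorz's issue by representation.
The 1/27 is divided into 2 equal shares of 1/54 among Danuta, Pelagia.
Danuta is living and takes 1/54.
Pelagia is living and takes 1/54.
Ludmila is living and takes 1/27.
Tadeusz is living and takes 1/27.
Jolanta is living and takes 1/9.
Oleg predeceased; the 2/9 allotted to Oleg's branch passes to Oleg's issue by representation.
The 2/9 is divided into 3 equal shares of 2/27 among Stanislawa, Franciszka, Czeslaw.
Stanislawa is living and takes 2/27.
Franciszka is living and takes 2/27.
Czeslaw predeceased; the 2/27 allotted to Czeslaw's branch passes to Czeslaw's issue by representation.
The 2/27 is divided into 2 equal shares of 1/27 among Ireneusz, Bogdan.
Ireneusz is living and takes 1/27.
Bogdan is living and takes 1/27.

Bogdan 1/27; Danuta 1/54; Franciszka 2/27; Ireneusz 1/27; Jolanta 1/9; Ludmila 1/27; Mieczyslaw 2/9; Pelagia 1/54; Stanislawa 2/27; Tadeusz 1/27; Waclaw 1/3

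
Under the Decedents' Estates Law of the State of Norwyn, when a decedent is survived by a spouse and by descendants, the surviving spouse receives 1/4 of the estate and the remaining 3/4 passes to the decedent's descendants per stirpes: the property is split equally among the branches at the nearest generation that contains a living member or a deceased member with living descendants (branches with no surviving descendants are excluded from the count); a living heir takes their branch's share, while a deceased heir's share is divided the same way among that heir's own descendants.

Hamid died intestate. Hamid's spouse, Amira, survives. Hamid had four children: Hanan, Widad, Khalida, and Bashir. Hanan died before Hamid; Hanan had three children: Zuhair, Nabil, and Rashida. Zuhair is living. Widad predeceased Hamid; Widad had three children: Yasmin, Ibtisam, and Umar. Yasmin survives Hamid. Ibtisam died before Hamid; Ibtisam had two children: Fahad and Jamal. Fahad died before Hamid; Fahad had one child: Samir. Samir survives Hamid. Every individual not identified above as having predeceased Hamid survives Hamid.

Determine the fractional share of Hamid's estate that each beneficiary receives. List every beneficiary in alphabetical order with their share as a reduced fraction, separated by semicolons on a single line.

Amira, as surviving spouse, takes 1/4.
The remaining 3/4 passes to Hamid's descendants per stirpes.
The 3/4 is divided into 4 equal shares of 3/16 among Hanan, Widad, Khalida, Bashir.
Hanan predeceased; the 3/16 allotted to Hanan's branch passes to Hanan's issue by representation.
The 3/16 is divided into 3 equal shares of 1/16 among Zuhair, Nabil, Rashida.
Zuhair is living and takes 1/16.
Nabil is living and takes 1/16.
Rashida is living and takes 1/16.
Widad predeceased; the 3/16 allotted to Widad's branch passes to Widad's issue by representation.
The 3/16 is divided into 3 equal shares of 1/16 among Yasmin, Ibtisam, Umar.
Yasmin is living and takes 1/16.
Ibtisam predeceased; the 1/16 allotted to Ibtisam's branch passes to Ibtisam's issue by representation.
The 1/16 is divided into 2 equal shares of 1/32 among Fahad, Jamal.
Fahad predeceased; the 1/32 allotted to Fahad's branch passes to Fahad's issue by representation.
Samir is the sole taker at this level and receives the full 1/32.
Jamal is living and takes 1/32.
Umar is living and takes 1/16.
Khalida is living and takes 3/16.
Bashir is living and takes 3/16.

Amira 1/4; Bashir 3/16; Jamal 1/32; Khalida 3/16; Nabil 1/16; Rashida 1/16; Samir 1/32; Umar 1/16; Yasmin 1/16; Zuhair 1/16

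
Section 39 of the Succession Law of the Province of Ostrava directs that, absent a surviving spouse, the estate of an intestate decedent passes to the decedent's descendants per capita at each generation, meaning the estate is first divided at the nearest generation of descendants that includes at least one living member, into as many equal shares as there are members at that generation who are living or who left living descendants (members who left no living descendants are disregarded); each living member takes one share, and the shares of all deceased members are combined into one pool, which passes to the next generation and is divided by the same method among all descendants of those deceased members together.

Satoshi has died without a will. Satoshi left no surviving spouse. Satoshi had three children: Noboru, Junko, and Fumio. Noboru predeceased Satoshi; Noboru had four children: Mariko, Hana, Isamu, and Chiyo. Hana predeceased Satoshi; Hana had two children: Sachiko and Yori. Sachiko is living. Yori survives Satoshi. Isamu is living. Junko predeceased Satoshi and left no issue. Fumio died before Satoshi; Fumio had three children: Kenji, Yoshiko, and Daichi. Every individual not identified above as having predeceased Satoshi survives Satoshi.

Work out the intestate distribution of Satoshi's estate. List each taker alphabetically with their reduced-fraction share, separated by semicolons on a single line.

Chiyo 1/7; Daichi 1/7; Isamu 1/7; Kenji 1/7; Mariko 1/7; Sachiko 1/14; Yori 1/14; Yoshiko 1/7

There is no surviving spouse, so the entire estate passes to Satoshi's descendants per capita at each generation.
No one at generation 1 (Noboru, Fumio) is living; moving to the next generation.
At generation 2 (Mariko, Hana, Isamu, Chiyo, Kenji, Yoshiko, Daichi) there are 7 shares of (1)/7 = 1/7 each.
Living: Mariko, Isamu, Chiyo, Kenji, Yoshiko, and Daichi — each takes 1/7.
Deceased: Hana. That 1/7 share is carried to generation 3.
At generation 3 (Sachiko, Yori) there are 2 shares of (1/7)/2 = 1/14 each.
Living: Sachiko and Yori — each takes 1/14.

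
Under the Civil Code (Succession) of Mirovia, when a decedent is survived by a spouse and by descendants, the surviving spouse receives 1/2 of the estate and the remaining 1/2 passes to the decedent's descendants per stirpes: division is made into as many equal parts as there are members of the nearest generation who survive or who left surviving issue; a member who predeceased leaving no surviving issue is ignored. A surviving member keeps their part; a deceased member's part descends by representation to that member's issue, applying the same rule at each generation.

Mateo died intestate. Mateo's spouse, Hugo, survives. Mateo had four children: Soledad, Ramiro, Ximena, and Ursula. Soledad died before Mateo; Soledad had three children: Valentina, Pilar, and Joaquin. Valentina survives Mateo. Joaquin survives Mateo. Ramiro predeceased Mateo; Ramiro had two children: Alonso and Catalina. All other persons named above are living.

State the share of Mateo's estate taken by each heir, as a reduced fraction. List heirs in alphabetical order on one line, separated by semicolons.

Alonso 1/16; Catalina 1/16; Hugo 1/2; Joaquin 1/24; Pilar 1/24; Ursula 1/8; Valentina 1/24; Ximena 1/8

Hugo, as surviving spouse, takes 1/2.
The remaining 1/2 passes to Mateo's descendants per stirpes.
The 1/2 is divided into 4 equal shares of 1/8 among Soledad, Ramiro, Ximena, Ursula.
Soledad predeceased; the 1/8 allotted to Soledad's branch passes to Soledad's issue by representation.
The 1/8 is divided into 3 equal shares of 1/24 among Valentina, Pilar, Joaquin.
Valentina is living and takes 1/24.
Pilar is living and takes 1/24.
Joaquin is living and takes 1/24.
Ramiro predeceased; the 1/8 allotted to Ramiro's branch passes to Ramiro's issue by representation.
The 1/8 is divided into 2 equal shares of 1/16 among Alonso, Catalina.
Alonso is living and takes 1/16.
Catalina is living and takes 1/16.
Ximena is living and takes 1/8.
Ursula is living and takes 1/8.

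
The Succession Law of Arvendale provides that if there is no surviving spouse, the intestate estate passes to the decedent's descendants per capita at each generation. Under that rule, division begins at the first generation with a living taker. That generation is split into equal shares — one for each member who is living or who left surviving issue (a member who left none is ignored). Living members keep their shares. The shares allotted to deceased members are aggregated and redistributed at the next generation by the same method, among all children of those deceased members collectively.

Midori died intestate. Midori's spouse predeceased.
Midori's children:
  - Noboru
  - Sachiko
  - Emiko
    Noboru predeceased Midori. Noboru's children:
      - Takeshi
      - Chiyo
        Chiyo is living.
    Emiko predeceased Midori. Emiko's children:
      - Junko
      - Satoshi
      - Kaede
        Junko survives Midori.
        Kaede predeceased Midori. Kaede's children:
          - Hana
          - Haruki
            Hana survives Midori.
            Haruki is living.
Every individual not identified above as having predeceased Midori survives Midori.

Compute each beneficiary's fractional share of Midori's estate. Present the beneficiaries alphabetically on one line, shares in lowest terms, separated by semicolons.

There is no surviving spouse, so the entire estate passes to Midori's descendants per capita at each generation.
At generation 1 (Noboru, Sachiko, Emiko) there are 3 shares of (1)/3 = 1/3 each.
Living: Sachiko — each takes 1/3.
Deceased: Noboru and Emiko. Their combined 2/3 is pooled and carried to generation 2.
At generation 2 (Takeshi, Chiyo, Junko, Satoshi, Kaede) there are 5 shares of (2/3)/5 = 2/15 each.
Living: Takeshi, Chiyo, Junko, and Satoshi — each takes 2/15.
Deceased: Kaede. That 2/15 share is carried to generation 3.
At generation 3 (Hana, Haruki) there are 2 shares of (2/15)/2 = 1/15 each.
Living: Hana and Haruki — each takes 1/15.

Chiyo 2/15; Hana 1/15; Haruki 1/15; Junko 2/15; Sachiko 1/3; Satoshi 2/15; Takeshi 2/15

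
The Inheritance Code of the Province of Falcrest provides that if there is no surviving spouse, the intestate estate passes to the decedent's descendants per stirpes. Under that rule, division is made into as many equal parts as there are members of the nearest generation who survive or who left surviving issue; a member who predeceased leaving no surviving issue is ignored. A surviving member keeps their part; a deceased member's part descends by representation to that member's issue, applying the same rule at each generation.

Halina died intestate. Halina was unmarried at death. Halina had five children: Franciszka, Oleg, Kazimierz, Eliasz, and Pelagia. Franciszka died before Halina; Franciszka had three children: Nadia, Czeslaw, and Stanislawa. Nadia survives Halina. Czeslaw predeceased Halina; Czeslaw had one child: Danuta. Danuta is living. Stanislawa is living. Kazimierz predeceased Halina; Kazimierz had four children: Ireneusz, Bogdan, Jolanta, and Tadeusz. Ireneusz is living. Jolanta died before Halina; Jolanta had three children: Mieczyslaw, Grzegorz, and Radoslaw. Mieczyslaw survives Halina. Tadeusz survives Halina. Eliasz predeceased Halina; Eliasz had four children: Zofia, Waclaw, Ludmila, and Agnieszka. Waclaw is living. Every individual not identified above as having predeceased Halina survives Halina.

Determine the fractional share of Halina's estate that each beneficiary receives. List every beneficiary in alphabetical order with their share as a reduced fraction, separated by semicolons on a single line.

Agnieszka 1/20; Bogdan 1/20; Danuta 1/15; Grzegorz 1/60; Ireneusz 1/20; Ludmila 1/20; Mieczyslaw 1/60; Nadia 1/15; Oleg 1/5; Pelagia 1/5; Radoslaw 1/60; Stanislawa 1/15; Tadeusz 1/20; Waclaw 1/20; Zofia 1/20

There is no surviving spouse, so the entire estate passes to Halina's descendants per stirpes.
The estate is divided into 5 equal shares of 1/5 among Franciszka, Oleg, Kazimierz, Eliasz, Pelagia.
Franciszka predeceased; the 1/5 allotted to Franciszka's branch passes to Franciszka's issue by representation.
The 1/5 is divided into 3 equal shares of 1/15 among Nadia, Czeslaw, Stanislawa.
Nadia is living and takes 1/15.
Czeslaw predeceased; the 1/15 allotted to Czeslaw's branch passes to Czeslaw's issue by representation.
Danuta is the sole taker at this level and receives the full 1/15.
Stanislawa is living and takes 1/15.
Oleg is living and takes 1/5.
Kazimierz predeceased; the 1/5 allotted to Kazimierz's branch passes to Kazimierz's issue by representation.
The 1/5 is divided into 4 equal shares of 1/20 among Ireneusz, Bogdan, Jolanta, Tadeusz.
Ireneusz is living and takes 1/20.
Bogdan is living and takes 1/20.
Jolanta predeceased; the 1/20 allotted to Jolanta's branch passes to Jolanta's issue by representation.
The 1/20 is divided into 3 equal shares of 1/60 among Mieczyslaw, Grzegorz, Radoslaw.
Mieczyslaw is living and takes 1/60.
Grzegorz is living and takes 1/60.
Radoslaw is living and takes 1/60.
Tadeusz is living and takes 1/20.
Eliasz predeceased; the 1/5 allotted to Eliasz's branch passes to Eliasz's issue by representation.
The 1/5 is divided into 4 equal shares of 1/20 among Zofia, Waclaw, Ludmila, Agnieszka.
Zofia is living and takes 1/20.
Waclaw is living and takes 1/20.
Ludmila is living and takes 1/20.
Agnieszka is living and takes 1/20.
Pelagia is living and takes 1/5.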